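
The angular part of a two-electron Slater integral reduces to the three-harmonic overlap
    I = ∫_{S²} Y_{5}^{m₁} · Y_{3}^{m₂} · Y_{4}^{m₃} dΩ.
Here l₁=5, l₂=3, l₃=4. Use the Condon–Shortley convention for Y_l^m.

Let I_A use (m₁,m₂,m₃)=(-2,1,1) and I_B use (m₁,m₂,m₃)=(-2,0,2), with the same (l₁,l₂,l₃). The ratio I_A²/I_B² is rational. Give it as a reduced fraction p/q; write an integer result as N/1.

Shared (l₁,l₂,l₃)=(5,3,4): N and (l;000)² cancel in I_A²/I_B².
A: Δ = 4!·6!·2!/13! = 1/180180; Racah Σ t=2..4: t=2:+1/960 t=3:−1/288 t=4:+1/1728 = -1/540; ⇒ 3j(5 3 4; -2 1 1)² = 128/6435, sgn +1
B: Δ = 4!·6!·2!/13! = 1/180180; Racah Σ t=1..3: t=1:−1/8640 t=2:+1/480 t=3:−1/576 = 1/4320; ⇒ 3j(5 3 4; -2 0 2)² = 1/2145, sgn +1
I_A²/I_B² = (128/6435)/(1/2145) = 128/3

128/3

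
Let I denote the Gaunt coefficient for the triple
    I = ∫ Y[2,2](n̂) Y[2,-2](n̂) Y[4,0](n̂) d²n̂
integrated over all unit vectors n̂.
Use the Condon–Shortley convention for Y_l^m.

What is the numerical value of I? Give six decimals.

0.040299

Rules hold: Σm=0, L=8 even, 0≤4≤4.
N = 5·5·9 = 225
Δ = 0!·4!·4!/9! = 1/630
Racah Σ t=0..0: t=0:+1/16 = 1/16
⇒ 3j(2 2 4; 0 0 0)² = 2/35, sgn +1
Racah Σ t=0..0: t=0:+1/576 = 1/576
⇒ 3j(2 2 4; 2 -2 0)² = 1/630, sgn +1
4πI² = N·(3j₀)²·(3jₘ)² = 1/49
I = +1·√(0.0204082/4π) = 0.04029926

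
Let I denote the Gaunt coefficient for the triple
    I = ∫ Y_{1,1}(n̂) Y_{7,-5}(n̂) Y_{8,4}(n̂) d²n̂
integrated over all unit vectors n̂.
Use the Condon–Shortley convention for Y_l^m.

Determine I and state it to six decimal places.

Rules hold: Σm=0, L=16 even, 6≤8≤8.
N = 3·15·17 = 765
Δ = 0!·2!·14!/17! = 1/2040
Racah Σ t=0..0: t=0:+1/25401600 = 1/25401600
⇒ 3j(1 7 8; 0 0 0)² = 8/255, sgn +1
Racah Σ t=0..0: t=0:+1/1916006400 = 1/1916006400
⇒ 3j(1 7 8; 1 -5 4)² = 1/340, sgn +1
4πI² = N·(3j₀)²·(3jₘ)² = 6/85
I = +1·√(0.0705882/4π) = 0.07494820

0.074948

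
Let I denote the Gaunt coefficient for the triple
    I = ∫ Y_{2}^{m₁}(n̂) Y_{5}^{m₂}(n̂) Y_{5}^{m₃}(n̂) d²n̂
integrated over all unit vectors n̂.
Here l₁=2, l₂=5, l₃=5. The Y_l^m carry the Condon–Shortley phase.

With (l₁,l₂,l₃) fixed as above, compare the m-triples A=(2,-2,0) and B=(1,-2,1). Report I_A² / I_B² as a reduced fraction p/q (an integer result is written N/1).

10/3

l's match ⇒ only the (l;m) 3-j factors differ between A and B.
A: triangle coeff Δ(2,5,5) = 1/38610; Σ_t [0,0]: t=0:+1/2880 = 1/2880; (3j)²=14/429 [(2 5 5; 2 -2 0)], sign=-1
B: triangle coeff Δ(2,5,5) = 1/38610; Σ_t [0,1]: t=0:+1/1440 t=1:−1/2880 = 1/2880; (3j)²=7/715 [(2 5 5; 1 -2 1)], sign=+1
I_A²/I_B² = (14/429)/(7/715) = 10/3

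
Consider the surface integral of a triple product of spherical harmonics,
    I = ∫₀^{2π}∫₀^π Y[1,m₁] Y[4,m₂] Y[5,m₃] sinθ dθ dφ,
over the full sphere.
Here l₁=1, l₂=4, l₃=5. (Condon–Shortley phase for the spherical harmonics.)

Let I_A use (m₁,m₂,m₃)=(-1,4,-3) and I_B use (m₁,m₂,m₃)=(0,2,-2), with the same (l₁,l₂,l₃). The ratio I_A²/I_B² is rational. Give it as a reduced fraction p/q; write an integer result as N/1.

Same 1,4,5: normalisation and zero-m 3j drop out of the ratio.
A: Δ: 0! 2! 8! / 11! → 1/495; sum: t=0:+1/80640 = 1/80640; 3j²(1 4 5; -1 4 -3) = Δ·Π!·Σ² = 1/495  (sign +1)
B: Δ: 0! 2! 8! / 11! → 1/495; sum: t=0:+1/1440 = 1/1440; 3j²(1 4 5; 0 2 -2) = Δ·Π!·Σ² = 7/165  (sign -1)
I_A²/I_B² = (1/495)/(7/165) = 1/21

1/21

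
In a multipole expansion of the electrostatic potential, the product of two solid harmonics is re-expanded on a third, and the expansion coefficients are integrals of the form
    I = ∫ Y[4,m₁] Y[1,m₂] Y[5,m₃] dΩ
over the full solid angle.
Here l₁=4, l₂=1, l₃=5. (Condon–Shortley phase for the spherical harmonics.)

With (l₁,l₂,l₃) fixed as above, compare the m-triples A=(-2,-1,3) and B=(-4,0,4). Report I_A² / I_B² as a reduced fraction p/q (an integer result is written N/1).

Shared (l₁,l₂,l₃)=(4,1,5): N and (l;000)² cancel in I_A²/I_B².
A: Δ = 0!·8!·2!/11! = 1/495; Racah Σ t=0..0: t=0:+1/2880 = 1/2880; ⇒ 3j(4 1 5; -2 -1 3)² = 28/495, sgn +1
B: Δ = 0!·8!·2!/11! = 1/495; Racah Σ t=0..0: t=0:+1/40320 = 1/40320; ⇒ 3j(4 1 5; -4 0 4)² = 1/55, sgn -1
I_A²/I_B² = (28/495)/(1/55) = 28/9

28/9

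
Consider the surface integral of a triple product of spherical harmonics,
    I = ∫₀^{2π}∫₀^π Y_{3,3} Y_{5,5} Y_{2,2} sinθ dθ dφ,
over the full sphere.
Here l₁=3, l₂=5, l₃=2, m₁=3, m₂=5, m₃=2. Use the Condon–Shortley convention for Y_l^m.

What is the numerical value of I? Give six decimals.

m-sum = 3 + 5 + 2 = 10 ≠ 0 ⇒ I = 0

0.000000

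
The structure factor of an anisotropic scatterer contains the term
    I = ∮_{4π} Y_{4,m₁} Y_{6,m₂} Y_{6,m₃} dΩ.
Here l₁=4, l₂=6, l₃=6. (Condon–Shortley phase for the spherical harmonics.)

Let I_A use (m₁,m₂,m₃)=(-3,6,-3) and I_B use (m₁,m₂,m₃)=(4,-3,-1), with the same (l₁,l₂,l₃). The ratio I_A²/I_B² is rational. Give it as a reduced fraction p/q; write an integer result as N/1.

99/196

Same 4,6,6: normalisation and zero-m 3j drop out of the ratio.
A: Δ: 4! 4! 8! / 17! → 1/15315300; sum: t=4:+1/5806080 = 1/5806080; 3j²(4 6 6; -3 6 -3) = Δ·Π!·Σ² = 9/884  (sign -1)
B: Δ: 4! 4! 8! / 17! → 1/15315300; sum: t=0:+1/414720 = 1/414720; 3j²(4 6 6; 4 -3 -1) = Δ·Π!·Σ² = 49/2431  (sign -1)
I_A²/I_B² = (9/884)/(49/2431) = 99/196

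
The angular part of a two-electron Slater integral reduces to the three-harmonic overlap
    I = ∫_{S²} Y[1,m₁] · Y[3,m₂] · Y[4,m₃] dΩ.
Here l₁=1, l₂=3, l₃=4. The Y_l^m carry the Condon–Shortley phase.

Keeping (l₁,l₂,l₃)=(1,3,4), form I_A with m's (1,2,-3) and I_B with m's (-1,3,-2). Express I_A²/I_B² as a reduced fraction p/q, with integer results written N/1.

21/1

Same 1,3,4: normalisation and zero-m 3j drop out of the ratio.
A: Δ: 0! 2! 6! / 9! → 1/252; sum: t=0:+1/240 = 1/240; 3j²(1 3 4; 1 2 -3) = Δ·Π!·Σ² = 1/12  (sign -1)
B: Δ: 0! 2! 6! / 9! → 1/252; sum: t=0:+1/1440 = 1/1440; 3j²(1 3 4; -1 3 -2) = Δ·Π!·Σ² = 1/252  (sign +1)
I_A²/I_B² = (1/12)/(1/252) = 21/1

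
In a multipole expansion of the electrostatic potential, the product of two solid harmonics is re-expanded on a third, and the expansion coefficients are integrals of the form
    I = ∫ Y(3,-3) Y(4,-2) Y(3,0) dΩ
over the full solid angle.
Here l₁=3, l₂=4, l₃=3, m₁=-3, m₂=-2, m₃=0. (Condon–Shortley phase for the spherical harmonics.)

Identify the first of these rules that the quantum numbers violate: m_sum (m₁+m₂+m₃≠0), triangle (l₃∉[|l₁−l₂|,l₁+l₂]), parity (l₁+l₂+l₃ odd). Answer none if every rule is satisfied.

m_sum

Σmᵢ = -5  ✗
l₃∈[|l₁−l₂|,l₁+l₂]=[1,7], have l₃=3
Σlᵢ = 10 ⇒ even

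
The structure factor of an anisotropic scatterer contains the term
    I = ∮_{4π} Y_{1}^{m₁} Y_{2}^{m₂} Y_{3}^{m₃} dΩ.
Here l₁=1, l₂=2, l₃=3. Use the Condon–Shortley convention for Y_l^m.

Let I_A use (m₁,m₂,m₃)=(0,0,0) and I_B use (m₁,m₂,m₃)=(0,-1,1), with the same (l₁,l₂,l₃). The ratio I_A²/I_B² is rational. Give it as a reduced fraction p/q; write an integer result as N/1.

9/8

Shared (l₁,l₂,l₃)=(1,2,3): N and (l;000)² cancel in I_A²/I_B².
A: Δ = 0!·2!·4!/7! = 1/105; Racah Σ t=0..0: t=0:+1/4 = 1/4; ⇒ 3j(1 2 3; 0 0 0)² = 3/35, sgn -1
B: Δ = 0!·2!·4!/7! = 1/105; Racah Σ t=0..0: t=0:+1/6 = 1/6; ⇒ 3j(1 2 3; 0 -1 1)² = 8/105, sgn +1
I_A²/I_B² = (3/35)/(8/105) = 9/8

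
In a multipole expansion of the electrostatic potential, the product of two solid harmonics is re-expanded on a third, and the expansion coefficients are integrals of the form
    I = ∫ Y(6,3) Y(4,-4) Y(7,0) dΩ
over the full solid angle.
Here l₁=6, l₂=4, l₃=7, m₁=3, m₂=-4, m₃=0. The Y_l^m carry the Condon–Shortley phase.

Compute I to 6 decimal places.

Σmᵢ = -1 ≠ 0, so the φ-integral vanishes; I = 0

0.000000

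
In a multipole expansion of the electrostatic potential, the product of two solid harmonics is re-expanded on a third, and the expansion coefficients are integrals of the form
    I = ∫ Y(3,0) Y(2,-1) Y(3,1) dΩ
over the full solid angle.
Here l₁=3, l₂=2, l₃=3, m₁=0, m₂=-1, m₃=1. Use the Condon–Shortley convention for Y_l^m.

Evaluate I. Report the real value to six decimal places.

Rules hold: Σm=0, L=8 even, 1≤3≤5.
N = 7·5·7 = 245
Δ = 2!·4!·2!/9! = 1/3780
Racah Σ t=0..2: t=0:+1/24 t=1:−1/4 t=2:+1/24 = -1/6
⇒ 3j(3 2 3; 0 0 0)² = 4/105, sgn +1
Racah Σ t=0..1: t=0:+1/12 t=1:−1/8 = -1/24
⇒ 3j(3 2 3; 0 -1 1)² = 1/210, sgn -1
4πI² = N·(3j₀)²·(3jₘ)² = 2/45
I = -1·√(0.0444444/4π) = -0.05947080

-0.059471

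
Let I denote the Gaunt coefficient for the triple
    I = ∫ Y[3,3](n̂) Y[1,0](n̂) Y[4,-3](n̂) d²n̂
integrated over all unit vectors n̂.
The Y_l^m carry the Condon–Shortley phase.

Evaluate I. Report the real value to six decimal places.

Checks pass: Σm=0; 8 even; l₃=4∈[2,4].
(2·3+1)(2·1+1)(2·4+1) = 189
Δ: 0! 6! 2! / 9! → 1/252
sum: t=0:+1/36 = 1/36
3j²(3 1 4; 0 0 0) = Δ·Π!·Σ² = 4/63  (sign +1)
sum: t=0:+1/720 = 1/720
3j²(3 1 4; 3 0 -3) = Δ·Π!·Σ² = 1/36  (sign -1)
combine: 4πI² = 189·4/63·1/36 = 1/3
take √, sign -1: I = -0.16286750

-0.162868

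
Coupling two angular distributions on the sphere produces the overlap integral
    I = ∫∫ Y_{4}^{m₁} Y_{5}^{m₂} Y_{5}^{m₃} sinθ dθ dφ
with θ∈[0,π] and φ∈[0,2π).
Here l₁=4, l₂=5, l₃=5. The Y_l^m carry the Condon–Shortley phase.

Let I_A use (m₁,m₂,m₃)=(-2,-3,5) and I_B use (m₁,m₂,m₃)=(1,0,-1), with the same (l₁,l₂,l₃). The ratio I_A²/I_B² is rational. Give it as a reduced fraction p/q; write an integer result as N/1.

Shared (l₁,l₂,l₃)=(4,5,5): N and (l;000)² cancel in I_A²/I_B².
A: Δ = 4!·4!·6!/15! = 1/3153150; Racah Σ t=2..2: t=2:+1/69120 = 1/69120; ⇒ 3j(4 5 5; -2 -3 5)² = 4/143, sgn +1
B: Δ = 4!·4!·6!/15! = 1/3153150; Racah Σ t=0..3: t=0:+1/17280 t=1:−1/1152 t=2:+1/864 t=3:−1/6912 = 7/34560; ⇒ 3j(4 5 5; 1 0 -1)² = 1/429, sgn +1
I_A²/I_B² = (4/143)/(1/429) = 12/1

12/1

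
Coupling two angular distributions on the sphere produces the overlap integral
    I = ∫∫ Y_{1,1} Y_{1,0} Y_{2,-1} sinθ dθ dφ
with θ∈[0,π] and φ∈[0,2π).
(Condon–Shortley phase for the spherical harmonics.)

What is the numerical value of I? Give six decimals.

Rules hold: Σm=0, L=4 even, 0≤2≤2.
N = 3·3·5 = 45
Δ = 0!·2!·2!/5! = 1/30
Racah Σ t=0..0: t=0:+1/1 = 1/1
⇒ 3j(1 1 2; 0 0 0)² = 2/15, sgn +1
Racah Σ t=0..0: t=0:+1/2 = 1/2
⇒ 3j(1 1 2; 1 0 -1)² = 1/10, sgn -1
4πI² = N·(3j₀)²·(3jₘ)² = 3/5
I = -1·√(0.6/4π) = -0.21850969

-0.218510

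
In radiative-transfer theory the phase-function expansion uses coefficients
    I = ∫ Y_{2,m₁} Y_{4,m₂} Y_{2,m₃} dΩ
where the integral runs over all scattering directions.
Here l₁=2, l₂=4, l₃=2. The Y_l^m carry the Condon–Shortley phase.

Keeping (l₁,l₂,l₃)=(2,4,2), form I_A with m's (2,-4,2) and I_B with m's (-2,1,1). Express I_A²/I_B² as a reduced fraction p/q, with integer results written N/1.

14/1

Shared (l₁,l₂,l₃)=(2,4,2): N and (l;000)² cancel in I_A²/I_B².
A: Δ = 4!·0!·4!/9! = 1/630; Racah Σ t=0..0: t=0:+1/576 = 1/576; ⇒ 3j(2 4 2; 2 -4 2)² = 1/9, sgn +1
B: Δ = 4!·0!·4!/9! = 1/630; Racah Σ t=4..4: t=4:+1/144 = 1/144; ⇒ 3j(2 4 2; -2 1 1)² = 1/126, sgn -1
I_A²/I_B² = (1/9)/(1/126) = 14/1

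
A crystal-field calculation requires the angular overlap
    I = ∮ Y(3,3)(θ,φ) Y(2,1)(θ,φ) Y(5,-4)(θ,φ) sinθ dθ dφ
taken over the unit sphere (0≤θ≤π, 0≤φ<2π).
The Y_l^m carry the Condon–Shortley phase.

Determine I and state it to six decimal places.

0.219610

Checks pass: Σm=0; 10 even; l₃=5∈[1,5].
(2·3+1)(2·2+1)(2·5+1) = 385
Δ: 0! 6! 4! / 11! → 1/2310
sum: t=0:+1/144 = 1/144
3j²(3 2 5; 0 0 0) = Δ·Π!·Σ² = 10/231  (sign -1)
sum: t=0:+1/4320 = 1/4320
3j²(3 2 5; 3 1 -4) = Δ·Π!·Σ² = 2/55  (sign -1)
combine: 4πI² = 385·10/231·2/55 = 20/33
take √, sign +1: I = 0.21961050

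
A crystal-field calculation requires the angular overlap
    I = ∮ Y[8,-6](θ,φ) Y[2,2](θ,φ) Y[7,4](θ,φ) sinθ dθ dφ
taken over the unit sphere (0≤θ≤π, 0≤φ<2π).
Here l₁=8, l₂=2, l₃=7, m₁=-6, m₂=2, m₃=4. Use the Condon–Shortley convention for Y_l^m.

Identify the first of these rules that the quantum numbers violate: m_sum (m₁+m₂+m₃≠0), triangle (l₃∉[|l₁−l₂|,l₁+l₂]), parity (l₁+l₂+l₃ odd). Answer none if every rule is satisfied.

Σmᵢ = 0  ✓
l₃∈[|l₁−l₂|,l₁+l₂]=[6,10], have l₃=7  ✓
Σlᵢ = 17 ⇒ odd  ✗

parity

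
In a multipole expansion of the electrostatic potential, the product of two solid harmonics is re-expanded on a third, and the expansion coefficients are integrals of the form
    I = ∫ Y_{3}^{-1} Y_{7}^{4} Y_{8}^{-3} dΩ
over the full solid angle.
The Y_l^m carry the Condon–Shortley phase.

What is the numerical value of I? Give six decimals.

0.147305

Rules hold: Σm=0, L=18 even, 4≤8≤10.
N = 7·15·17 = 1785
Δ = 2!·4!·12!/19! = 1/5290740
Racah Σ t=0..2: t=0:+1/7257600 t=1:−1/2073600 t=2:+1/7257600 = -1/4838400
⇒ 3j(3 7 8; 0 0 0)² = 252/20995, sgn -1
Racah Σ t=0..2: t=0:+1/1916006400 t=1:−1/43545600 t=2:+1/17418240 = 67/1916006400
⇒ 3j(3 7 8; -1 4 -3)² = 4489/352716, sgn -1
4πI² = N·(3j₀)²·(3jₘ)² = 282807/1037153
I = +1·√(0.272676/4π) = 0.14730542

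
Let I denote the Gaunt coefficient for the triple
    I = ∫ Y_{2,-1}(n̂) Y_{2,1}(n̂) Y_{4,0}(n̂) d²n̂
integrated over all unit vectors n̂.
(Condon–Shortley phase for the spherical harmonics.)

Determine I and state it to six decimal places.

Rules hold: Σm=0, L=8 even, 0≤4≤4.
N = 5·5·9 = 225
Δ = 0!·4!·4!/9! = 1/630
Racah Σ t=0..0: t=0:+1/16 = 1/16
⇒ 3j(2 2 4; 0 0 0)² = 2/35, sgn +1
Racah Σ t=0..0: t=0:+1/36 = 1/36
⇒ 3j(2 2 4; -1 1 0)² = 8/315, sgn +1
4πI² = N·(3j₀)²·(3jₘ)² = 16/49
I = +1·√(0.326531/4π) = 0.16119702

0.161197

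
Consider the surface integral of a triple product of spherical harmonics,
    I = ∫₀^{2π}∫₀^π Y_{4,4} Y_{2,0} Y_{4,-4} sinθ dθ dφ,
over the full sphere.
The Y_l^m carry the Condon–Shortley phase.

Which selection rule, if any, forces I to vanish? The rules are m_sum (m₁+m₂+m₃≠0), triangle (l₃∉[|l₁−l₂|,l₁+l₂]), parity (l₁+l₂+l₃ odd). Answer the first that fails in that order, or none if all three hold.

none

azimuthal sum: 4 + 0 − 4 = 0  ✓
2 ≤ 4 ≤ 6 (triangle on l)  ✓
L = 4 + 2 + 4 = 10 (even)  ✓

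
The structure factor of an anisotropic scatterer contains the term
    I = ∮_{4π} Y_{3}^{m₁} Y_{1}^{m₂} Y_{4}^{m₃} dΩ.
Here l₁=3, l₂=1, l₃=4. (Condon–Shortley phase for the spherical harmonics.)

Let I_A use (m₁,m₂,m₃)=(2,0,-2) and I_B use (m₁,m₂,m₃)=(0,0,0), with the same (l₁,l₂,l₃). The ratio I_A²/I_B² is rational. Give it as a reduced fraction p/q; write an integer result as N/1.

Shared (l₁,l₂,l₃)=(3,1,4): N and (l;000)² cancel in I_A²/I_B².
A: Δ = 0!·6!·2!/9! = 1/252; Racah Σ t=0..0: t=0:+1/120 = 1/120; ⇒ 3j(3 1 4; 2 0 -2)² = 1/21, sgn +1
B: Δ = 0!·6!·2!/9! = 1/252; Racah Σ t=0..0: t=0:+1/36 = 1/36; ⇒ 3j(3 1 4; 0 0 0)² = 4/63, sgn +1
I_A²/I_B² = (1/21)/(4/63) = 3/4

3/4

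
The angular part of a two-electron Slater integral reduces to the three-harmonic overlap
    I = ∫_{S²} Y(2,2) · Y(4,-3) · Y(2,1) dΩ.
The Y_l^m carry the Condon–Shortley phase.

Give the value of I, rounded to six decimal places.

m-sum 0 ✓  L=8 even ✓  2≤2≤6 ✓
Π(2lᵢ+1) = 5×9×5 = 225
triangle coeff Δ(2,4,2) = 1/630
Σ_t [2,2]: t=2:+1/16 = 1/16
(3j)²=2/35 [(2 4 2; 0 0 0)], sign=+1
Σ_t [0,0]: t=0:+1/144 = 1/144
(3j)²=1/18 [(2 4 2; 2 -3 1)], sign=-1
⇒ 4πI² = 5/7
I = (-1)√(5/7/(4π)) = -0.23841361

-0.238414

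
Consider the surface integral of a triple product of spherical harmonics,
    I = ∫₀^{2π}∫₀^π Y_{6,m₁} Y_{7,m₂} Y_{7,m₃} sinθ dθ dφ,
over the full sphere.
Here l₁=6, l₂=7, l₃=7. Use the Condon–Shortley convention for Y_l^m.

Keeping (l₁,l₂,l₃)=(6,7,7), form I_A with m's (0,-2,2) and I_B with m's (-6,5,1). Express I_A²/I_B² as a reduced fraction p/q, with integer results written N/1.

625/13552

Same 6,7,7: normalisation and zero-m 3j drop out of the ratio.
A: Δ: 6! 6! 8! / 21! → 1/2444321880; sum: t=0:+1/373248000 t=1:−1/8294400 t=2:+1/1658880 t=3:−1/1866240 t=4:+1/11612160 t=5:−1/580608000 = 1/29859840; 3j²(6 7 7; 0 -2 2) = Δ·Π!·Σ² = 125/277134  (sign -1)
B: Δ: 6! 6! 8! / 21! → 1/2444321880; sum: t=6:+1/746496000 = 1/746496000; 3j²(6 7 7; -6 5 1) = Δ·Π!·Σ² = 616/62985  (sign +1)
I_A²/I_B² = (125/277134)/(616/62985) = 625/13552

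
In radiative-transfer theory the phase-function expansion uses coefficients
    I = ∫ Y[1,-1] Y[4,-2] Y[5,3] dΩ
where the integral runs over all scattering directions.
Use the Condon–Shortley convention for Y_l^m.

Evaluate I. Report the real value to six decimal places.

-0.259847

Checks pass: Σm=0; 10 even; l₃=5∈[3,5].
(2·1+1)(2·4+1)(2·5+1) = 297
Δ: 0! 2! 8! / 11! → 1/495
sum: t=0:+1/576 = 1/576
3j²(1 4 5; 0 0 0) = Δ·Π!·Σ² = 5/99  (sign -1)
sum: t=0:+1/2880 = 1/2880
3j²(1 4 5; -1 -2 3) = Δ·Π!·Σ² = 28/495  (sign +1)
combine: 4πI² = 297·5/99·28/495 = 28/33
take √, sign -1: I = -0.25984664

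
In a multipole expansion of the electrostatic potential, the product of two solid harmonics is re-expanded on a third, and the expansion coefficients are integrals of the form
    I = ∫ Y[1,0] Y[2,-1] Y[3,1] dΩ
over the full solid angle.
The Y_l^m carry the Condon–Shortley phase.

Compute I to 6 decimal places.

m-sum 0 ✓  L=6 even ✓  1≤3≤3 ✓
Π(2lᵢ+1) = 3×5×7 = 105
triangle coeff Δ(1,2,3) = 1/105
Σ_t [0,0]: t=0:+1/4 = 1/4
(3j)²=3/35 [(1 2 3; 0 0 0)], sign=-1
Σ_t [0,0]: t=0:+1/6 = 1/6
(3j)²=8/105 [(1 2 3; 0 -1 1)], sign=+1
⇒ 4πI² = 24/35
I = (-1)√(24/35/(4π)) = -0.23359668

-0.233597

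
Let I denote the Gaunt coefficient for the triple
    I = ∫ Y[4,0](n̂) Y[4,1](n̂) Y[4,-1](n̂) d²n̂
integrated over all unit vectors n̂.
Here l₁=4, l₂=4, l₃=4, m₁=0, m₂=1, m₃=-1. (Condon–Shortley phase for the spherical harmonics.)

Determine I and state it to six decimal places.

-0.068481

m-sum 0 ✓  L=12 even ✓  0≤4≤8 ✓
Π(2lᵢ+1) = 9×9×9 = 729
triangle coeff Δ(4,4,4) = 1/450450
Σ_t [0,4]: t=0:+1/13824 t=1:−1/216 t=2:+1/64 t=3:−1/216 t=4:+1/13824 = 5/768
(3j)²=18/1001 [(4 4 4; 0 0 0)], sign=+1
Σ_t [1,4]: t=1:−1/864 t=2:+1/96 t=3:−1/144 t=4:+1/3456 = 1/384
(3j)²=9/2002 [(4 4 4; 0 1 -1)], sign=-1
⇒ 4πI² = 59049/1002001
I = (-1)√(59049/1002001/(4π)) = -0.06848055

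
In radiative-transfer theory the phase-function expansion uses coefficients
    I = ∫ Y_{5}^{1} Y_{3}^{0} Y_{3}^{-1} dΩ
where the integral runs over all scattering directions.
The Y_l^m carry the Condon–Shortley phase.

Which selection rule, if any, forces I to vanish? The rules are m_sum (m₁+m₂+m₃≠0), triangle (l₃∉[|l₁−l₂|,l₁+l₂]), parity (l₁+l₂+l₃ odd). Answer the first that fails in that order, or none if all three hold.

Σmᵢ = 0  ✓
l₃∈[|l₁−l₂|,l₁+l₂]=[2,8], have l₃=3  ✓
Σlᵢ = 11 ⇒ odd  ✗

parity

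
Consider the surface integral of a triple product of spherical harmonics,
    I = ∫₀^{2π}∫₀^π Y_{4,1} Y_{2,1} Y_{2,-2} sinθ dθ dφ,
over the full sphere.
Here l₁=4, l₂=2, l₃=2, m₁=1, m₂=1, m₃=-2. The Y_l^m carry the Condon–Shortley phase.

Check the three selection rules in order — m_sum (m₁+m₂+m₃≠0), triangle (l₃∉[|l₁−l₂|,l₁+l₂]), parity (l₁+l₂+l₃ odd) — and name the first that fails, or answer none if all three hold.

Σmᵢ = 0  ✓
l₃∈[|l₁−l₂|,l₁+l₂]=[2,6], have l₃=2  ✓
Σlᵢ = 8 ⇒ even  ✓

none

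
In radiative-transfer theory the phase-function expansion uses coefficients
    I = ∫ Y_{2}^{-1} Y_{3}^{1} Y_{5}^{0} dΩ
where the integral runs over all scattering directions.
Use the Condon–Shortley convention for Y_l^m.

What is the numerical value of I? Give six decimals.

0.169433

m-sum 0 ✓  L=10 even ✓  1≤5≤5 ✓
Π(2lᵢ+1) = 5×7×11 = 385
triangle coeff Δ(2,3,5) = 1/2310
Σ_t [0,0]: t=0:+1/144 = 1/144
(3j)²=10/231 [(2 3 5; 0 0 0)], sign=-1
Σ_t [0,0]: t=0:+1/288 = 1/288
(3j)²=5/231 [(2 3 5; -1 1 0)], sign=-1
⇒ 4πI² = 250/693
I = (+1)√(250/693/(4π)) = 0.16943318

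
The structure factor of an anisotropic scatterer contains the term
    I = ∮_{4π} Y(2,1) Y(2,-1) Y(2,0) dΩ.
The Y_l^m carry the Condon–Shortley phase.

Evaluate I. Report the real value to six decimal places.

Rules hold: Σm=0, L=6 even, 0≤2≤4.
N = 5·5·5 = 125
Δ = 2!·2!·2!/7! = 1/630
Racah Σ t=0..2: t=0:+1/8 t=1:−1/1 t=2:+1/8 = -3/4
⇒ 3j(2 2 2; 0 0 0)² = 2/35, sgn -1
Racah Σ t=0..1: t=0:+1/2 t=1:−1/4 = 1/4
⇒ 3j(2 2 2; 1 -1 0)² = 1/70, sgn +1
4πI² = N·(3j₀)²·(3jₘ)² = 5/49
I = -1·√(0.102041/4π) = -0.09011188

-0.090112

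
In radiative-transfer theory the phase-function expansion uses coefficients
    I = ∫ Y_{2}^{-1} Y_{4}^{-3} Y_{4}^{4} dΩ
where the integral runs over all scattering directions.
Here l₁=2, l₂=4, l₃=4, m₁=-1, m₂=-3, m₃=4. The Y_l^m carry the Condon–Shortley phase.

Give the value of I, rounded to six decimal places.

0.198645

Checks pass: Σm=0; 10 even; l₃=4∈[2,6].
(2·2+1)(2·4+1)(2·4+1) = 405
Δ: 2! 2! 6! / 11! → 1/13860
sum: t=0:+1/192 t=1:−1/36 t=2:+1/192 = -5/288
3j²(2 4 4; 0 0 0) = Δ·Π!·Σ² = 20/693  (sign -1)
sum: t=1:−1/1440 = -1/1440
3j²(2 4 4; -1 -3 4) = Δ·Π!·Σ² = 7/165  (sign -1)
combine: 4πI² = 405·20/693·7/165 = 60/121
take √, sign +1: I = 0.19864517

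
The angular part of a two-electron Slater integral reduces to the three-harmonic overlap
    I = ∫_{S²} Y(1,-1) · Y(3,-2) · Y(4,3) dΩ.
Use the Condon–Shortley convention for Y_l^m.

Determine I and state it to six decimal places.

-0.282095

Rules hold: Σm=0, L=8 even, 2≤4≤4.
N = 3·7·9 = 189
Δ = 0!·2!·6!/9! = 1/252
Racah Σ t=0..0: t=0:+1/36 = 1/36
⇒ 3j(1 3 4; 0 0 0)² = 4/63, sgn +1
Racah Σ t=0..0: t=0:+1/240 = 1/240
⇒ 3j(1 3 4; -1 -2 3)² = 1/12, sgn -1
4πI² = N·(3j₀)²·(3jₘ)² = 1/1
I = -1·√(1/4π) = -0.28209479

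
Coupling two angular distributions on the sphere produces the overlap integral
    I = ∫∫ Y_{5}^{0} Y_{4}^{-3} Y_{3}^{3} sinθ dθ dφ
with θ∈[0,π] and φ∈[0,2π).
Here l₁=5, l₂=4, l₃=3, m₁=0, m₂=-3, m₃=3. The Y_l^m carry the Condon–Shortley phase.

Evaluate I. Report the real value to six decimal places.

Checks pass: Σm=0; 12 even; l₃=3∈[1,9].
(2·5+1)(2·4+1)(2·3+1) = 693
Δ: 6! 4! 2! / 13! → 1/180180
sum: t=2:+1/576 t=3:−1/144 t=4:+1/576 = -1/288
3j²(5 4 3; 0 0 0) = Δ·Π!·Σ² = 20/1001  (sign +1)
sum: t=1:−1/5760 = -1/5760
3j²(5 4 3; 0 -3 3) = Δ·Π!·Σ² = 5/572  (sign -1)
combine: 4πI² = 693·20/1001·5/572 = 225/1859
take √, sign -1: I = -0.09814013

-0.098140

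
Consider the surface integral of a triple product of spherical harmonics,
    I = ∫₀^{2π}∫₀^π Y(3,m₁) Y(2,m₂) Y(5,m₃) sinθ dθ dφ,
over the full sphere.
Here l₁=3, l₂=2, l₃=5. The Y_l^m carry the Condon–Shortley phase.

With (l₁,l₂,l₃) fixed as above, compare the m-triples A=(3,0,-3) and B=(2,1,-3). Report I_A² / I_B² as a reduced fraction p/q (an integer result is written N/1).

1/4

l's match ⇒ only the (l;m) 3-j factors differ between A and B.
A: triangle coeff Δ(3,2,5) = 1/2310; Σ_t [0,0]: t=0:+1/2880 = 1/2880; (3j)²=2/165 [(3 2 5; 3 0 -3)], sign=+1
B: triangle coeff Δ(3,2,5) = 1/2310; Σ_t [0,0]: t=0:+1/720 = 1/720; (3j)²=8/165 [(3 2 5; 2 1 -3)], sign=+1
I_A²/I_B² = (2/165)/(8/165) = 1/4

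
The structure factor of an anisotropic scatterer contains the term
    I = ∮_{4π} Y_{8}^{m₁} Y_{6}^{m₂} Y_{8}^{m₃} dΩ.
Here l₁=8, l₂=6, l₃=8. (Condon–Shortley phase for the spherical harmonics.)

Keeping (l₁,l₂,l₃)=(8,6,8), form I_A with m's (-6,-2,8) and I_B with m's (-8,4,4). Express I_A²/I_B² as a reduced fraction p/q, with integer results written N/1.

l's match ⇒ only the (l;m) 3-j factors differ between A and B.
A: triangle coeff Δ(8,6,8) = 1/13742520792; Σ_t [4,4]: t=4:+1/125411328000 = 1/125411328000; (3j)²=364/22287 [(8 6 8; -6 -2 8)], sign=+1
B: triangle coeff Δ(8,6,8) = 1/13742520792; Σ_t [6,6]: t=6:+1/125411328000 = 1/125411328000; (3j)²=60/7429 [(8 6 8; -8 4 4)], sign=+1
I_A²/I_B² = (364/22287)/(60/7429) = 91/45

91/45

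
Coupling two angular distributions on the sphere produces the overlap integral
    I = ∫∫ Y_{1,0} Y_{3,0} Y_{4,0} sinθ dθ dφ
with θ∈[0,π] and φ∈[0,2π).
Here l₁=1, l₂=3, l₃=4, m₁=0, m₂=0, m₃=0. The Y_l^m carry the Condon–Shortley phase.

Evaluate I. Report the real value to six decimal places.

Checks pass: Σm=0; 8 even; l₃=4∈[2,4].
(2·1+1)(2·3+1)(2·4+1) = 189
Δ: 0! 2! 6! / 9! → 1/252
sum: t=0:+1/36 = 1/36
3j²(1 3 4; 0 0 0) = Δ·Π!·Σ² = 4/63  (sign +1)
(m-triple is (0,0,0) — same symbol as above.)
combine: 4πI² = 189·4/63·4/63 = 16/21
take √, sign +1: I = 0.24623252

0.246233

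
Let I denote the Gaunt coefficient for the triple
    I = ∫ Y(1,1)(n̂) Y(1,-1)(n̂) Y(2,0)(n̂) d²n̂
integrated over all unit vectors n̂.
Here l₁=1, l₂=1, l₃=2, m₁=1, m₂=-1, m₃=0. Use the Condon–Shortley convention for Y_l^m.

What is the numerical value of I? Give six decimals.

m-sum 0 ✓  L=4 even ✓  0≤2≤2 ✓
Π(2lᵢ+1) = 3×3×5 = 45
triangle coeff Δ(1,1,2) = 1/30
Σ_t [0,0]: t=0:+1/1 = 1/1
(3j)²=2/15 [(1 1 2; 0 0 0)], sign=+1
Σ_t [0,0]: t=0:+1/4 = 1/4
(3j)²=1/30 [(1 1 2; 1 -1 0)], sign=+1
⇒ 4πI² = 1/5
I = (+1)√(1/5/(4π)) = 0.12615663

0.126157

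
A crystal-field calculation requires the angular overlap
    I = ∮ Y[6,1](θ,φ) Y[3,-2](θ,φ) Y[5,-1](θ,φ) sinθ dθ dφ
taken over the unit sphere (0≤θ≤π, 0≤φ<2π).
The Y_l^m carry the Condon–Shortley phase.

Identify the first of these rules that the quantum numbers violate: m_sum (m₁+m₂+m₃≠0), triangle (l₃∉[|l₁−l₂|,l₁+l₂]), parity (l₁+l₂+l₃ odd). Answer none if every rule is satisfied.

m₁+m₂+m₃ = 1 − 2 − 1 = -2  ✗
triangle: |6−3|=3 ≤ l₃=5 ≤ 6+3=9
parity: l₁+l₂+l₃ = 14 is even

m_sum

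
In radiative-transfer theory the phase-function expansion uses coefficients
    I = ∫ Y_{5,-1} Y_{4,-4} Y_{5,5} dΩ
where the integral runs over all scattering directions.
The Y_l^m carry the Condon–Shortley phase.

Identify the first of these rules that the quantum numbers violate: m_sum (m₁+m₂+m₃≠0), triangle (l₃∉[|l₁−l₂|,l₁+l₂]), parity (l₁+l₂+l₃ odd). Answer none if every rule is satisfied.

none

Σmᵢ = 0  ✓
l₃∈[|l₁−l₂|,l₁+l₂]=[1,9], have l₃=5  ✓
Σlᵢ = 14 ⇒ even  ✓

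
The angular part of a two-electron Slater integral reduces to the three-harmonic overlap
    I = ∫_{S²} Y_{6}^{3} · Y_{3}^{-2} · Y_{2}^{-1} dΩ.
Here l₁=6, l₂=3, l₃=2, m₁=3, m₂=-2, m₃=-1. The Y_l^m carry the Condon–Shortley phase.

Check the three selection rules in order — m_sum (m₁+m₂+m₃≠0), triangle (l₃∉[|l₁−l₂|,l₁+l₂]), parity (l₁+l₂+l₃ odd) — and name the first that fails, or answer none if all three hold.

triangle

Σmᵢ = 0  ✓
l₃∈[|l₁−l₂|,l₁+l₂]=[3,9], have l₃=2  ✗
Σlᵢ = 11 ⇒ odd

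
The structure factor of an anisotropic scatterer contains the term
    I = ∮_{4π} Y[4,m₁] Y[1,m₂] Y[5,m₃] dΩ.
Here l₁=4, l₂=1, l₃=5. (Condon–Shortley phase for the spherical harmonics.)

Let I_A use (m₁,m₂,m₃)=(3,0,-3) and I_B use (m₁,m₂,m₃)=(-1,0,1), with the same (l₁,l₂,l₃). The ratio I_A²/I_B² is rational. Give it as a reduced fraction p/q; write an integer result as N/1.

2/3

Same 4,1,5: normalisation and zero-m 3j drop out of the ratio.
A: Δ: 0! 8! 2! / 11! → 1/495; sum: t=0:+1/5040 = 1/5040; 3j²(4 1 5; 3 0 -3) = Δ·Π!·Σ² = 16/495  (sign +1)
B: Δ: 0! 8! 2! / 11! → 1/495; sum: t=0:+1/720 = 1/720; 3j²(4 1 5; -1 0 1) = Δ·Π!·Σ² = 8/165  (sign +1)
I_A²/I_B² = (16/495)/(8/165) = 2/3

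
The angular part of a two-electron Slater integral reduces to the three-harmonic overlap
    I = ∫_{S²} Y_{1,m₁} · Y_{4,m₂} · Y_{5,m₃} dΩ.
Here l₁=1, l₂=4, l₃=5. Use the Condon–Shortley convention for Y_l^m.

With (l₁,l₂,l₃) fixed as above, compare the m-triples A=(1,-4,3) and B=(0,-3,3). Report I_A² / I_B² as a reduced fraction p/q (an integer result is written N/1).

Same 1,4,5: normalisation and zero-m 3j drop out of the ratio.
A: Δ: 0! 2! 8! / 11! → 1/495; sum: t=0:+1/80640 = 1/80640; 3j²(1 4 5; 1 -4 3) = Δ·Π!·Σ² = 1/495  (sign +1)
B: Δ: 0! 2! 8! / 11! → 1/495; sum: t=0:+1/5040 = 1/5040; 3j²(1 4 5; 0 -3 3) = Δ·Π!·Σ² = 16/495  (sign +1)
I_A²/I_B² = (1/495)/(16/495) = 1/16

1/16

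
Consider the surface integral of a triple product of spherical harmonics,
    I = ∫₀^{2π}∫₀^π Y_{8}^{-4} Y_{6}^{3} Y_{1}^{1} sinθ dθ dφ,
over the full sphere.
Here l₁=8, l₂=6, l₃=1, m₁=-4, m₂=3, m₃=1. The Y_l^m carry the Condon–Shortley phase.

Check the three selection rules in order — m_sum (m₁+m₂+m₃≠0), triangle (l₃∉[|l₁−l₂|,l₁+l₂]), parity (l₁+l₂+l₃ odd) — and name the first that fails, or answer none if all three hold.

triangle

m₁+m₂+m₃ = -4 + 3 + 1 = 0  ✓
triangle: |8−6|=2 ≤ l₃=1 ≤ 8+6=14  ✗
parity: l₁+l₂+l₃ = 15 is odd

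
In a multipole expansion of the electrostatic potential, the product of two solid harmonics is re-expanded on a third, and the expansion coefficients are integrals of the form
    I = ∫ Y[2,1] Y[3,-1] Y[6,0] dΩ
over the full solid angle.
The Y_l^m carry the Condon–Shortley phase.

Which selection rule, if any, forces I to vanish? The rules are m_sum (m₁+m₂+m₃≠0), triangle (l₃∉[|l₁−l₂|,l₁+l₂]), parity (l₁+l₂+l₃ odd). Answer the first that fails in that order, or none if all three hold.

azimuthal sum: 1 − 1 + 0 = 0  ✓
1 ≤ 6 ≤ 5 (triangle on l)  ✗
L = 2 + 3 + 6 = 11 (odd)

triangle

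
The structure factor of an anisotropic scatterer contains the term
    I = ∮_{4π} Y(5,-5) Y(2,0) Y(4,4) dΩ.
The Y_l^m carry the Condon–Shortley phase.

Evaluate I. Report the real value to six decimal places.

-5 + 0 + 4 = -1 ≠ 0: azimuthal integral kills it; I = 0

0.000000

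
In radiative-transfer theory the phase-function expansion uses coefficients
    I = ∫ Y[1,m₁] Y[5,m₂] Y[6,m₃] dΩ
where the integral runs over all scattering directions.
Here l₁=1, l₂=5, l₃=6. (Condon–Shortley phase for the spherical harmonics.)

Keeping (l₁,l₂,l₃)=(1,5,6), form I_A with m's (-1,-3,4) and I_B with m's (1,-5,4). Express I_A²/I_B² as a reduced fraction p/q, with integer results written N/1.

45/1

Shared (l₁,l₂,l₃)=(1,5,6): N and (l;000)² cancel in I_A²/I_B².
A: Δ = 0!·2!·10!/13! = 1/858; Racah Σ t=0..0: t=0:+1/161280 = 1/161280; ⇒ 3j(1 5 6; -1 -3 4)² = 15/286, sgn +1
B: Δ = 0!·2!·10!/13! = 1/858; Racah Σ t=0..0: t=0:+1/7257600 = 1/7257600; ⇒ 3j(1 5 6; 1 -5 4)² = 1/858, sgn +1
I_A²/I_B² = (15/286)/(1/858) = 45/1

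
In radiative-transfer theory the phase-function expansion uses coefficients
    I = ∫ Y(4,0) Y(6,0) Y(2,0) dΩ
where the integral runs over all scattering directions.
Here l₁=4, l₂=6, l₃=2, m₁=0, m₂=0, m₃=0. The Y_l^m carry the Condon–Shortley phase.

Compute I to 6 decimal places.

Rules hold: Σm=0, L=12 even, 2≤2≤10.
N = 9·13·5 = 585
Δ = 8!·0!·4!/13! = 1/6435
Racah Σ t=4..4: t=4:+1/2304 = 1/2304
⇒ 3j(4 6 2; 0 0 0)² = 5/143, sgn +1
(m-triple is (0,0,0) — same symbol as above.)
4πI² = N·(3j₀)²·(3jₘ)² = 1125/1573
I = +1·√(0.715194/4π) = 0.23856513

0.238565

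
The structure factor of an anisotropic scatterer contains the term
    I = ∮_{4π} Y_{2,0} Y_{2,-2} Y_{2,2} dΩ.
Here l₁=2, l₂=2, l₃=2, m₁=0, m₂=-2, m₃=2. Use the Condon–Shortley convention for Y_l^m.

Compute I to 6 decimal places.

-0.180224

Checks pass: Σm=0; 6 even; l₃=2∈[0,4].
(2·2+1)(2·2+1)(2·2+1) = 125
Δ: 2! 2! 2! / 7! → 1/630
sum: t=0:+1/8 t=1:−1/1 t=2:+1/8 = -3/4
3j²(2 2 2; 0 0 0) = Δ·Π!·Σ² = 2/35  (sign -1)
sum: t=0:+1/8 = 1/8
3j²(2 2 2; 0 -2 2) = Δ·Π!·Σ² = 2/35  (sign +1)
combine: 4πI² = 125·2/35·2/35 = 20/49
take √, sign -1: I = -0.18022375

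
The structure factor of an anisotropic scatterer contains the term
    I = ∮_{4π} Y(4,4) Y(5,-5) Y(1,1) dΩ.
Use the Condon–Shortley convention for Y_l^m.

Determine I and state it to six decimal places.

Checks pass: Σm=0; 10 even; l₃=1∈[1,9].
(2·4+1)(2·5+1)(2·1+1) = 297
Δ: 8! 0! 2! / 11! → 1/495
sum: t=4:+1/576 = 1/576
3j²(4 5 1; 0 0 0) = Δ·Π!·Σ² = 5/99  (sign -1)
sum: t=0:+1/80640 = 1/80640
3j²(4 5 1; 4 -5 1) = Δ·Π!·Σ² = 1/11  (sign +1)
combine: 4πI² = 297·5/99·1/11 = 15/11
take √, sign -1: I = -0.32941575

-0.329416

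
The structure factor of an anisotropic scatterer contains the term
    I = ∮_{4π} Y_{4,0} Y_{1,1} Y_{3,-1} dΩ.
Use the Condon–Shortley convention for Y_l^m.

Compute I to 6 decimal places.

0.150786

Checks pass: Σm=0; 8 even; l₃=3∈[3,5].
(2·4+1)(2·1+1)(2·3+1) = 189
Δ: 2! 6! 0! / 9! → 1/252
sum: t=1:−1/36 = -1/36
3j²(4 1 3; 0 0 0) = Δ·Π!·Σ² = 4/63  (sign +1)
sum: t=2:+1/96 = 1/96
3j²(4 1 3; 0 1 -1) = Δ·Π!·Σ² = 1/42  (sign +1)
combine: 4πI² = 189·4/63·1/42 = 2/7
take √, sign +1: I = 0.15078601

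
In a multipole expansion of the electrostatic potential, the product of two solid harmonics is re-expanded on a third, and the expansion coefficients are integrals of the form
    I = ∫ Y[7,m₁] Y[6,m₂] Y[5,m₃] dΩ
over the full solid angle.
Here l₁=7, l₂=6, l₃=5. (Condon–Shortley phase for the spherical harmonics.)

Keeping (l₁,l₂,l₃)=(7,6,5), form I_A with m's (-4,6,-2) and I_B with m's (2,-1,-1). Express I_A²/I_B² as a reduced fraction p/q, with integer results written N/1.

21175/11664

Shared (l₁,l₂,l₃)=(7,6,5): N and (l;000)² cancel in I_A²/I_B².
A: Δ = 8!·6!·4!/19! = 1/174594420; Racah Σ t=8..8: t=8:+1/34836480 = 1/34836480; ⇒ 3j(7 6 5; -4 6 -2)² = 275/16796, sgn -1
B: Δ = 8!·6!·4!/19! = 1/174594420; Racah Σ t=1..5: t=1:−1/5806080 t=2:+1/311040 t=3:−1/138240 t=4:+1/414720 t=5:−1/12441600 = -1/537600; ⇒ 3j(7 6 5; 2 -1 -1)² = 2916/323323, sgn -1
I_A²/I_B² = (275/16796)/(2916/323323) = 21175/11664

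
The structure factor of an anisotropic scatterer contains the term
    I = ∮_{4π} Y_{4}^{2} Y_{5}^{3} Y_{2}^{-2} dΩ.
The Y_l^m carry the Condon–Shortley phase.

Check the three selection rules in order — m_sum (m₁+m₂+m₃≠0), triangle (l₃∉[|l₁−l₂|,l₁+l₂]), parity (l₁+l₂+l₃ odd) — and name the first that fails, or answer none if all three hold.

Σmᵢ = 3  ✗
l₃∈[|l₁−l₂|,l₁+l₂]=[1,9], have l₃=2
Σlᵢ = 11 ⇒ odd

m_sum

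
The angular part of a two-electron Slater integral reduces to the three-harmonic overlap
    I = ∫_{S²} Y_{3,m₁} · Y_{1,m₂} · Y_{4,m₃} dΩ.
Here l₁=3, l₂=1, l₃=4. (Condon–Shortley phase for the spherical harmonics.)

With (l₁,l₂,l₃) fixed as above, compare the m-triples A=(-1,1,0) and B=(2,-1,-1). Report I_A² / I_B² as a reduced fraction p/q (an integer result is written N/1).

2/1

l's match ⇒ only the (l;m) 3-j factors differ between A and B.
A: triangle coeff Δ(3,1,4) = 1/252; Σ_t [0,0]: t=0:+1/96 = 1/96; (3j)²=1/42 [(3 1 4; -1 1 0)], sign=+1
B: triangle coeff Δ(3,1,4) = 1/252; Σ_t [0,0]: t=0:+1/240 = 1/240; (3j)²=1/84 [(3 1 4; 2 -1 -1)], sign=-1
I_A²/I_B² = (1/42)/(1/84) = 2/1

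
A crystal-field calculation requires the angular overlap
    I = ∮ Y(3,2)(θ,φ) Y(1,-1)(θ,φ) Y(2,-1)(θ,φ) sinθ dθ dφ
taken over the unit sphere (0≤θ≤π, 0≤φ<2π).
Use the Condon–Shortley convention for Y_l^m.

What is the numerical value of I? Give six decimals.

m-sum 0 ✓  L=6 even ✓  2≤2≤4 ✓
Π(2lᵢ+1) = 7×3×5 = 105
triangle coeff Δ(3,1,2) = 1/105
Σ_t [1,1]: t=1:−1/4 = -1/4
(3j)²=3/35 [(3 1 2; 0 0 0)], sign=-1
Σ_t [0,0]: t=0:+1/12 = 1/12
(3j)²=2/21 [(3 1 2; 2 -1 -1)], sign=-1
⇒ 4πI² = 6/7
I = (+1)√(6/7/(4π)) = 0.26116903

0.261169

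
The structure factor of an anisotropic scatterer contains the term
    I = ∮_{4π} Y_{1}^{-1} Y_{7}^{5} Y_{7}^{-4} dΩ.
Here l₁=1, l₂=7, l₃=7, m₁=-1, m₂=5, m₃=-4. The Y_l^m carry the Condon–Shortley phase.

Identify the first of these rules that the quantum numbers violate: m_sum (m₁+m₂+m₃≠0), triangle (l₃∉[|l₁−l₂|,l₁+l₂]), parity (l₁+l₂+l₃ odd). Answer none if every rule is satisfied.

m₁+m₂+m₃ = -1 + 5 − 4 = 0  ✓
triangle: |1−7|=6 ≤ l₃=7 ≤ 1+7=8  ✓
parity: l₁+l₂+l₃ = 15 is odd  ✗

parity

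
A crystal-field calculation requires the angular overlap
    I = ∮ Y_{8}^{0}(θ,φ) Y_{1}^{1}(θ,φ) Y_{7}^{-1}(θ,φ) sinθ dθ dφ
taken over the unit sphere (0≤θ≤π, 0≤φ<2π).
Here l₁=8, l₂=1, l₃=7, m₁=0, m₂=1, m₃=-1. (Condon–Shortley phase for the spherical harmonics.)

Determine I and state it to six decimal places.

m-sum 0 ✓  L=16 even ✓  7≤7≤9 ✓
Π(2lᵢ+1) = 17×3×15 = 765
triangle coeff Δ(8,1,7) = 1/2040
Σ_t [1,1]: t=1:−1/25401600 = -1/25401600
(3j)²=8/255 [(8 1 7; 0 0 0)], sign=+1
Σ_t [2,2]: t=2:+1/58060800 = 1/58060800
(3j)²=7/510 [(8 1 7; 0 1 -1)], sign=+1
⇒ 4πI² = 28/85
I = (+1)√(28/85/(4π)) = 0.16190663

0.161907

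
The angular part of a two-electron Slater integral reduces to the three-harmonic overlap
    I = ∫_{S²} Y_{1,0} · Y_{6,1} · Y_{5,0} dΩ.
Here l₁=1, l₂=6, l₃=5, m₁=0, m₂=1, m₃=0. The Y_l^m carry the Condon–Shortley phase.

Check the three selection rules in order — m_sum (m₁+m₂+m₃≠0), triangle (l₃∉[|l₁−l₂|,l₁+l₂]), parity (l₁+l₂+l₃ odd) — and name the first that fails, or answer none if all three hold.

m_sum

azimuthal sum: 0 + 1 + 0 = 1  ✗
5 ≤ 5 ≤ 7 (triangle on l)
L = 1 + 6 + 5 = 12 (even)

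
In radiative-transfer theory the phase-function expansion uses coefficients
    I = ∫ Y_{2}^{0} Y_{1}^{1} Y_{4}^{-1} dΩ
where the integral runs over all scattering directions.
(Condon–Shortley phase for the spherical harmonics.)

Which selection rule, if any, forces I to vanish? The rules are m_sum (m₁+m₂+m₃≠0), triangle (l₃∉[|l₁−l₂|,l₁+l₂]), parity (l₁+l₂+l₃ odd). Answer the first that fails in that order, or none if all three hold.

triangle

Σmᵢ = 0  ✓
l₃∈[|l₁−l₂|,l₁+l₂]=[1,3], have l₃=4  ✗
Σlᵢ = 7 ⇒ odd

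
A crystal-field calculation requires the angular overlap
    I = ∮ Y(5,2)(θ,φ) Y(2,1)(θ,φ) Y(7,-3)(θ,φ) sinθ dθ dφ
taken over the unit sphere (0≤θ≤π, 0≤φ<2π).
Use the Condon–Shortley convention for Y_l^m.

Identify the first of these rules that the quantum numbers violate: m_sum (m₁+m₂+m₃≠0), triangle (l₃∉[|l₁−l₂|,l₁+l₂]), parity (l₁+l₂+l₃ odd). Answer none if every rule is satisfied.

m₁+m₂+m₃ = 2 + 1 − 3 = 0  ✓
triangle: |5−2|=3 ≤ l₃=7 ≤ 5+2=7  ✓
parity: l₁+l₂+l₃ = 14 is even  ✓

none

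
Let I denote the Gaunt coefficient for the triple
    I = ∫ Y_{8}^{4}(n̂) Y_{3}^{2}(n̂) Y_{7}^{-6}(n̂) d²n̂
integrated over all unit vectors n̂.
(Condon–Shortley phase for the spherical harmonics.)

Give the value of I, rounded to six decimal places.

-0.105265

Rules hold: Σm=0, L=18 even, 5≤7≤11.
N = 17·7·15 = 1785
Δ = 4!·12!·2!/19! = 1/5290740
Racah Σ t=1..3: t=1:−1/7257600 t=2:+1/2073600 t=3:−1/7257600 = 1/4838400
⇒ 3j(8 3 7; 0 0 0)² = 252/20995, sgn -1
Racah Σ t=3..4: t=3:−1/479001600 t=4:+1/11496038400 = -23/11496038400
⇒ 3j(8 3 7; 4 2 -6)² = 529/81396, sgn +1
4πI² = N·(3j₀)²·(3jₘ)² = 11109/79781
I = -1·√(0.139244/4π) = -0.10526471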